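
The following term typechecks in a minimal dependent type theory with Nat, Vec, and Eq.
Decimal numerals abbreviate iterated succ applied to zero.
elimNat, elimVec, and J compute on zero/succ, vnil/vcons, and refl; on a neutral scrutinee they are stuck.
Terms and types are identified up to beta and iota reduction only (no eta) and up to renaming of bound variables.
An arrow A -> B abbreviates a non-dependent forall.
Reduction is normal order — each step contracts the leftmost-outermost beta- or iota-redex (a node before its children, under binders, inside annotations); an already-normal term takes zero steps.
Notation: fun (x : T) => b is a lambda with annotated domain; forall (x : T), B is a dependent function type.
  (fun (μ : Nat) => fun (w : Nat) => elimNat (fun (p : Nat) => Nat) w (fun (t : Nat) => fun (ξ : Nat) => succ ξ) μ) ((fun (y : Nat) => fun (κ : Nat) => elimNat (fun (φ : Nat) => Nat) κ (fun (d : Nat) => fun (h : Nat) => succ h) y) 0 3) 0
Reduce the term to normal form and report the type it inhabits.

normal form:
  3
type:
  Nat


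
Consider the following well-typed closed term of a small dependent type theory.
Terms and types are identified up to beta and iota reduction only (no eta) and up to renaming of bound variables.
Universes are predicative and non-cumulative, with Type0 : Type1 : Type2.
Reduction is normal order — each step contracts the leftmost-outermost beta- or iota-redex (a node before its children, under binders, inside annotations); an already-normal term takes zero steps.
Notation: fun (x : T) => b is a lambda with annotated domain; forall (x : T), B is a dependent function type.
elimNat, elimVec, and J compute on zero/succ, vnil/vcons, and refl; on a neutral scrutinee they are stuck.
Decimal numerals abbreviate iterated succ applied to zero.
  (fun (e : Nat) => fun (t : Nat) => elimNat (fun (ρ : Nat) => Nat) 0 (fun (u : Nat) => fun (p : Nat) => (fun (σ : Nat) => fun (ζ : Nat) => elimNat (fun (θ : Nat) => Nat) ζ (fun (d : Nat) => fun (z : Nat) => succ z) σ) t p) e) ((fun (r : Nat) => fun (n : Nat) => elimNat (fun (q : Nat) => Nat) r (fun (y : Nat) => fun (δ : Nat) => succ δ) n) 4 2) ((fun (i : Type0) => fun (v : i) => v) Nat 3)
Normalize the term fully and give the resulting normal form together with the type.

normal form:
  18
the term's type:
  Nat
observation: the term reaches its normal form after 44 normal-order steps.


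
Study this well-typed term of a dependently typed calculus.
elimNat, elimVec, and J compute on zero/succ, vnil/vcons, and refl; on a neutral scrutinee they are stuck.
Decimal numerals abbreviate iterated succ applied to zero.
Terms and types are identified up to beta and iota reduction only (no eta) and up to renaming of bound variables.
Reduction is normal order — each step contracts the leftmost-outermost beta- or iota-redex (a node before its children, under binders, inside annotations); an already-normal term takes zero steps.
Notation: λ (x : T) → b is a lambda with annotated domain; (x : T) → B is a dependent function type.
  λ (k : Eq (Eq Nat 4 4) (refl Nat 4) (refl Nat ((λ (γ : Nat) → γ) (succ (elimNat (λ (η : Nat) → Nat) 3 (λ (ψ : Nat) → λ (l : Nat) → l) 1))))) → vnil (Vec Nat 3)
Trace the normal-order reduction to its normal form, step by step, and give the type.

reduction (normal order):
  λ (k : Eq (Eq Nat 4 4) (refl Nat 4) (refl Nat ((λ (γ : Nat) → γ) (succ (elimNat (λ (η : Nat) → Nat) 3 (λ (ψ : Nat) → λ (l : Nat) → l) 1))))) → vnil (Vec Nat 3)
  ~> λ (k : Eq (Eq Nat 4 4) (refl Nat 4) (refl Nat (succ (elimNat (λ (γ : Nat) → Nat) 3 (λ (η : Nat) → λ (ψ : Nat) → ψ) 1)))) → vnil (Vec Nat 3)
  ~> λ (k : Eq (Eq Nat 4 4) (refl Nat 4) (refl Nat (succ ((λ (γ : Nat) → λ (η : Nat) → η) 0 (elimNat (λ (ψ : Nat) → Nat) 3 (λ (l : Nat) → λ (z : Nat) → z) 0))))) → vnil (Vec Nat 3)
  ~> λ (k : Eq (Eq Nat 4 4) (refl Nat 4) (refl Nat (succ ((λ (γ : Nat) → γ) (elimNat (λ (η : Nat) → Nat) 3 (λ (ψ : Nat) → λ (l : Nat) → l) 0))))) → vnil (Vec Nat 3)
  ~> λ (k : Eq (Eq Nat 4 4) (refl Nat 4) (refl Nat (succ (elimNat (λ (γ : Nat) → Nat) 3 (λ (η : Nat) → λ (ψ : Nat) → ψ) 0)))) → vnil (Vec Nat 3)
  ~> λ (k : Eq (Eq Nat 4 4) (refl Nat 4) (refl Nat 4)) → vnil (Vec Nat 3)
the term's type:
  (k : Eq (Eq Nat 4 4) (refl Nat 4) (refl Nat 4)) → Vec (Vec Nat 3) 0


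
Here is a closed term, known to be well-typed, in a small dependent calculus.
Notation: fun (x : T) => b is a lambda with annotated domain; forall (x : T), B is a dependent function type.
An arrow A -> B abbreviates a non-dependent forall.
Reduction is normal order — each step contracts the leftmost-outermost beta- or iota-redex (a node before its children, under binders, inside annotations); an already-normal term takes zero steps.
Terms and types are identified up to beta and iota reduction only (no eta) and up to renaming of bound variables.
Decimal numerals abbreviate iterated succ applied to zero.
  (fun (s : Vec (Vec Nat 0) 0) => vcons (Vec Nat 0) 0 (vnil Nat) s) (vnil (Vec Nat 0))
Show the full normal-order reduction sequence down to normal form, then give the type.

normal-order reduction:
  (fun (s : Vec (Vec Nat 0) 0) => vcons (Vec Nat 0) 0 (vnil Nat) s) (vnil (Vec Nat 0))
  ~> vcons (Vec Nat 0) 0 (vnil Nat) (vnil (Vec Nat 0))
the term's type:
  Vec (Vec Nat 0) 1


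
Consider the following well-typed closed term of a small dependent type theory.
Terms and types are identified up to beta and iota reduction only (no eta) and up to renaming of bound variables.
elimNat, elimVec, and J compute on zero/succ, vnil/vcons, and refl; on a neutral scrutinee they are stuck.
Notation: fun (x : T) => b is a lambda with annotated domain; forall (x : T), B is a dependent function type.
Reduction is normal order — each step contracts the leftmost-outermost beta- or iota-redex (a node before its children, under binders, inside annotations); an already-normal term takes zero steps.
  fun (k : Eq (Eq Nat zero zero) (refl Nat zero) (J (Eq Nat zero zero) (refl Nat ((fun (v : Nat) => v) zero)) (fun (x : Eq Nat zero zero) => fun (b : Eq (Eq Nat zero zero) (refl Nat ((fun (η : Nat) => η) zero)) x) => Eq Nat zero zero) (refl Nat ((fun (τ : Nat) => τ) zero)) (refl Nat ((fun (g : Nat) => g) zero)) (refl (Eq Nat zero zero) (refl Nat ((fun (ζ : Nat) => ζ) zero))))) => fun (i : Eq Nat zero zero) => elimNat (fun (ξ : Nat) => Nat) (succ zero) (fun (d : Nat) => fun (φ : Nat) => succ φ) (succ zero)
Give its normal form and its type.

normal form:
  fun (k : Eq (Eq Nat zero zero) (refl Nat zero) (refl Nat zero)) => fun (v : Eq Nat zero zero) => succ (succ zero)
the term's type:
  forall (k : Eq (Eq Nat zero zero) (refl Nat zero) (refl Nat zero)), forall (v : Eq Nat zero zero), Nat


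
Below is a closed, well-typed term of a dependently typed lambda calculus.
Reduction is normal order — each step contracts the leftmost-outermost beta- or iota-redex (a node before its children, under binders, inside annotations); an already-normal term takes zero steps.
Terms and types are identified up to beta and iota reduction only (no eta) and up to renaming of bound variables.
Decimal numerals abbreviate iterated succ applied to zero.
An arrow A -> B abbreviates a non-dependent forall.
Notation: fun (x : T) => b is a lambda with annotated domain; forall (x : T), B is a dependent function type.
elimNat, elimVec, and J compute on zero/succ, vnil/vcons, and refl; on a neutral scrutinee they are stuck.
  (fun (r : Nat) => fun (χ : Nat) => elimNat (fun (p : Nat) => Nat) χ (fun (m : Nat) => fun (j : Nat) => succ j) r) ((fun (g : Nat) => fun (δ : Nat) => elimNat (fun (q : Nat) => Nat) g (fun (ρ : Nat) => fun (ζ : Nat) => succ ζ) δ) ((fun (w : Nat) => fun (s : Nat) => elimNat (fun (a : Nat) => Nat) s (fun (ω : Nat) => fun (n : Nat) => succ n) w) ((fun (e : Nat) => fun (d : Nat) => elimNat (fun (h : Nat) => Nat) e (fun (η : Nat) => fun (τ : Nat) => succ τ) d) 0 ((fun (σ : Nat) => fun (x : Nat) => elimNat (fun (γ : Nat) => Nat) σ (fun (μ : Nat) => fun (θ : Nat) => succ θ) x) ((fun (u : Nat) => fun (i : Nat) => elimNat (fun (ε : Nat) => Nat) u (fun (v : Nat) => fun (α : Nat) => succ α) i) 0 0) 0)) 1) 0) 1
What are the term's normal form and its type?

resulting normal form:
  2
the term's type:
  Nat
observation: the leftmost-outermost redex is a beta-redex, and normalization takes 21 steps.


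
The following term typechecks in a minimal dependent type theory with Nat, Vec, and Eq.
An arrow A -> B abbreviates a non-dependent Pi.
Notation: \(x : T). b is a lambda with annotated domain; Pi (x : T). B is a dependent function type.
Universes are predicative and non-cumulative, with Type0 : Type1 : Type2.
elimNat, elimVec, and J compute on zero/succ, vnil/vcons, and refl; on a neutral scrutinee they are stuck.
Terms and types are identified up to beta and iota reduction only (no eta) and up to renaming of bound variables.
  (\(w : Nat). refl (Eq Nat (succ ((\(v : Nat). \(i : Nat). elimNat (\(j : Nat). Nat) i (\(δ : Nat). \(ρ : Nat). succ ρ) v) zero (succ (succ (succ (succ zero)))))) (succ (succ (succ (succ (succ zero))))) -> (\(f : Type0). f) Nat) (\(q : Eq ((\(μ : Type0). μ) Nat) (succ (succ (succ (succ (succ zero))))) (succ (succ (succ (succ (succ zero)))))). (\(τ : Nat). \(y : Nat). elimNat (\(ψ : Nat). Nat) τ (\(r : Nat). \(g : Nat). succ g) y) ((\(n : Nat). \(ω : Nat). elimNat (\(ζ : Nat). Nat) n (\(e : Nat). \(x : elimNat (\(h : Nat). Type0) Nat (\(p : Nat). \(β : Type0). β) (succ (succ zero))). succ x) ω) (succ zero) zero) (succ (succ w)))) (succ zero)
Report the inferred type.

type:
  Eq (Eq Nat (succ (succ (succ (succ (succ zero))))) (succ (succ (succ (succ (succ zero))))) -> Nat) (\(w : Eq Nat (succ (succ (succ (succ (succ zero))))) (succ (succ (succ (succ (succ zero)))))). succ (succ (succ (succ zero)))) (\(v : Eq Nat (succ (succ (succ (succ (succ zero))))) (succ (succ (succ (succ (succ zero)))))). succ (succ (succ (succ zero))))


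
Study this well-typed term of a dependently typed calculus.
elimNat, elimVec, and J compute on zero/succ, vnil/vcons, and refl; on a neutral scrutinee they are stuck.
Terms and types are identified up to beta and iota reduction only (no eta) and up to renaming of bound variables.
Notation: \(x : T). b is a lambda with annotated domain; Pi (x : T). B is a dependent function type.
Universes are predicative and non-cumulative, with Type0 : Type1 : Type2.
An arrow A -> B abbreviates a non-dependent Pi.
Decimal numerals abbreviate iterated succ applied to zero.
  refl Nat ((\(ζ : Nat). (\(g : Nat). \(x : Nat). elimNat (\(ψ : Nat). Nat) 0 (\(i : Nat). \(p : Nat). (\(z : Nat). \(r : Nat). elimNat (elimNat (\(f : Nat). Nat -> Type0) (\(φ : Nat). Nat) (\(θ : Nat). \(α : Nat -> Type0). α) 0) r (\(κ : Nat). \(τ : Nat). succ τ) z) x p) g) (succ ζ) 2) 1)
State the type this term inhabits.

type:
  Eq Nat 4 4


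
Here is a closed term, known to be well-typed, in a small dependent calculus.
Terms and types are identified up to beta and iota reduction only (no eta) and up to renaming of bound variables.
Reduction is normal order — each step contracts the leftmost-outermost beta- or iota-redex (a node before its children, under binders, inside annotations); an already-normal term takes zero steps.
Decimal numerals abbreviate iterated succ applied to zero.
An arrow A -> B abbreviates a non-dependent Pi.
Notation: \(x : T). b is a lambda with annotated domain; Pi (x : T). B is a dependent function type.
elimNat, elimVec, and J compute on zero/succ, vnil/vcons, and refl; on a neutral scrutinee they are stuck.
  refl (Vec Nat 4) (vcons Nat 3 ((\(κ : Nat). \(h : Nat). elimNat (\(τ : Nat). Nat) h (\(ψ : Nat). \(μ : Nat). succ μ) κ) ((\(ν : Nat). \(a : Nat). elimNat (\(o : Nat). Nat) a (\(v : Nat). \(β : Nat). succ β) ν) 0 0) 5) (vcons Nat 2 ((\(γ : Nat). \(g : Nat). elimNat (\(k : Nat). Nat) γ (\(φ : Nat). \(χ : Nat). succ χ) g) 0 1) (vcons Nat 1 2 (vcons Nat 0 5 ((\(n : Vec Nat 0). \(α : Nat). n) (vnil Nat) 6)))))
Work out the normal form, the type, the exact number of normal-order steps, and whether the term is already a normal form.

normal form:
  refl (Vec Nat 4) (vcons Nat 3 5 (vcons Nat 2 1 (vcons Nat 1 2 (vcons Nat 0 5 (vnil Nat)))))
inferred type:
  Eq (Vec Nat 4) (vcons Nat 3 5 (vcons Nat 2 1 (vcons Nat 1 2 (vcons Nat 0 5 (vnil Nat))))) (vcons Nat 3 5 (vcons Nat 2 1 (vcons Nat 1 2 (vcons Nat 0 5 (vnil Nat)))))
reduction steps (normal order): 14
term was already normal: no
first contracted redex: a beta-redex


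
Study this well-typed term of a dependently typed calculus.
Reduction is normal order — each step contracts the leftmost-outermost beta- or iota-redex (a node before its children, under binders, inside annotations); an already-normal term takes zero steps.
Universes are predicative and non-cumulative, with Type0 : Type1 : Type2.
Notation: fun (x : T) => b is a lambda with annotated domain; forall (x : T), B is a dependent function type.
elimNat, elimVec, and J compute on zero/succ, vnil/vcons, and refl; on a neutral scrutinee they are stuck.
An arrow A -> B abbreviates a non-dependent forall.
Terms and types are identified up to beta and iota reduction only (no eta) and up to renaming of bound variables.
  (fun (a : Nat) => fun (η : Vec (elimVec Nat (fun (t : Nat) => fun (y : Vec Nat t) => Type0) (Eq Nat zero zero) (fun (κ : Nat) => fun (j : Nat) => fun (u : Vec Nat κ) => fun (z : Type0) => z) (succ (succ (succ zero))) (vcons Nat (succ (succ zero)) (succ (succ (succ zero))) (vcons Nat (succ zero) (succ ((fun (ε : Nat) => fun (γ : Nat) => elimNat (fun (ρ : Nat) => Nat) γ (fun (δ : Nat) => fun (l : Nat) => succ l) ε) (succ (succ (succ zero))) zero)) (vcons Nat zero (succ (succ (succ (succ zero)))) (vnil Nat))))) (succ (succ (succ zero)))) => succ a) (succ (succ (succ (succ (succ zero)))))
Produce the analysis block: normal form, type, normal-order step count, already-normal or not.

resulting normal form:
  fun (a : Vec (Eq Nat zero zero) (succ (succ (succ zero)))) => succ (succ (succ (succ (succ (succ zero)))))
the term's type:
  Vec (Eq Nat zero zero) (succ (succ (succ zero))) -> Nat
steps to reach normal form (normal order): 17
term was already normal: no
first contracted redex: a beta-redex


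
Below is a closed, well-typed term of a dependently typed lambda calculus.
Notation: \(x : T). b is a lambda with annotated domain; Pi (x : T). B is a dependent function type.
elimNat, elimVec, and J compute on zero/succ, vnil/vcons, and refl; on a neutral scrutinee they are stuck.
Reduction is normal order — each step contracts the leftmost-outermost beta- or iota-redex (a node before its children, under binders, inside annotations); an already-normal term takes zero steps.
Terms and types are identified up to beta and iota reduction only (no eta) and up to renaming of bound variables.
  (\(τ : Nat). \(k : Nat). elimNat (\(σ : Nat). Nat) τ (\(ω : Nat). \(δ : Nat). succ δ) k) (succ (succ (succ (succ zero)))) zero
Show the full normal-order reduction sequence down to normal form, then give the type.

normal-order reduction sequence:
  (\(τ : Nat). \(k : Nat). elimNat (\(σ : Nat). Nat) τ (\(ω : Nat). \(δ : Nat). succ δ) k) (succ (succ (succ (succ zero)))) zero
  ~> (\(τ : Nat). elimNat (\(k : Nat). Nat) (succ (succ (succ (succ zero)))) (\(σ : Nat). \(ω : Nat). succ ω) τ) zero
  ~> elimNat (\(τ : Nat). Nat) (succ (succ (succ (succ zero)))) (\(k : Nat). \(σ : Nat). succ σ) zero
  ~> succ (succ (succ (succ zero)))
the term's type:
  Nat


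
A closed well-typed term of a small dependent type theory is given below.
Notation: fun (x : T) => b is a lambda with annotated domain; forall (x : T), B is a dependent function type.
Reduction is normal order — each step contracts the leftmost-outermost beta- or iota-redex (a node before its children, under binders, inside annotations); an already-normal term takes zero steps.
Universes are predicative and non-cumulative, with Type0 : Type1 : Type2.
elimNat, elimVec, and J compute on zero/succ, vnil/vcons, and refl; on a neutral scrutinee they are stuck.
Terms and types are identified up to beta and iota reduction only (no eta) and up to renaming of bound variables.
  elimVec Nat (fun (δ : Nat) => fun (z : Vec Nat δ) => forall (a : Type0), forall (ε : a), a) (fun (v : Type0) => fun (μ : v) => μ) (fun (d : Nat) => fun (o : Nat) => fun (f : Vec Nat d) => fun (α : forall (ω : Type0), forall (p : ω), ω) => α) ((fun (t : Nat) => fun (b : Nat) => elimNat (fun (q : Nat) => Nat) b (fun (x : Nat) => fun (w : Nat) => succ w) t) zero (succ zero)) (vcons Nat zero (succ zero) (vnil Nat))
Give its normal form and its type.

resulting normal form:
  fun (δ : Type0) => fun (z : δ) => z
inferred type:
  forall (δ : Type0), forall (z : δ), δ
observation: normalization takes exactly 6 steps under the normal-order strategy.


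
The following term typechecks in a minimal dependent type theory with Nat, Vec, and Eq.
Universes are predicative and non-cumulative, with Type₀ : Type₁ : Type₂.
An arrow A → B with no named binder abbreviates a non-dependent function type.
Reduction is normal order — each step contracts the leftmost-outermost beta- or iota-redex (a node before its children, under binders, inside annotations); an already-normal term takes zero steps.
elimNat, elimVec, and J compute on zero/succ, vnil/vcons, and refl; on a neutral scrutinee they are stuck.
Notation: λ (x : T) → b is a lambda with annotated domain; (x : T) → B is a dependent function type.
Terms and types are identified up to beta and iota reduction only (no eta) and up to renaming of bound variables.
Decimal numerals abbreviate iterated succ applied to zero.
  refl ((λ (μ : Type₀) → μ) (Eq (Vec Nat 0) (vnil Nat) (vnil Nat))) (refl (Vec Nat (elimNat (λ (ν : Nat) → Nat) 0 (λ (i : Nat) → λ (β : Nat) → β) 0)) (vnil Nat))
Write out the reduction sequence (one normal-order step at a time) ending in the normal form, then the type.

normal-order reduction sequence:
  refl ((λ (μ : Type₀) → μ) (Eq (Vec Nat 0) (vnil Nat) (vnil Nat))) (refl (Vec Nat (elimNat (λ (ν : Nat) → Nat) 0 (λ (i : Nat) → λ (β : Nat) → β) 0)) (vnil Nat))
  ~> refl (Eq (Vec Nat 0) (vnil Nat) (vnil Nat)) (refl (Vec Nat (elimNat (λ (μ : Nat) → Nat) 0 (λ (ν : Nat) → λ (i : Nat) → i) 0)) (vnil Nat))
  ~> refl (Eq (Vec Nat 0) (vnil Nat) (vnil Nat)) (refl (Vec Nat 0) (vnil Nat))
inferred type:
  Eq (Eq (Vec Nat 0) (vnil Nat) (vnil Nat)) (refl (Vec Nat 0) (vnil Nat)) (refl (Vec Nat 0) (vnil Nat))


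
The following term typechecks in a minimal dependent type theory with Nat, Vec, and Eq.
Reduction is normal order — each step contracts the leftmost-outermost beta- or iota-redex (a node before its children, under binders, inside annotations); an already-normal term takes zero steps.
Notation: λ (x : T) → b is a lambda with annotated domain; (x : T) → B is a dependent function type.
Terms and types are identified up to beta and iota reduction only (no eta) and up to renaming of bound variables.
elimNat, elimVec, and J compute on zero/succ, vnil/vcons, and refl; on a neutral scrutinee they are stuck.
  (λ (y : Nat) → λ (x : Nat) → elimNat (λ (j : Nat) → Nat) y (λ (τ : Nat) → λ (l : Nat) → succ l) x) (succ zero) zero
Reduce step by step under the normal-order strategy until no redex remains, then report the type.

reduction (normal order):
  (λ (y : Nat) → λ (x : Nat) → elimNat (λ (j : Nat) → Nat) y (λ (τ : Nat) → λ (l : Nat) → succ l) x) (succ zero) zero
  ~> (λ (y : Nat) → elimNat (λ (x : Nat) → Nat) (succ zero) (λ (j : Nat) → λ (τ : Nat) → succ τ) y) zero
  ~> elimNat (λ (y : Nat) → Nat) (succ zero) (λ (x : Nat) → λ (j : Nat) → succ j) zero
  ~> succ zero
type:
  Nat


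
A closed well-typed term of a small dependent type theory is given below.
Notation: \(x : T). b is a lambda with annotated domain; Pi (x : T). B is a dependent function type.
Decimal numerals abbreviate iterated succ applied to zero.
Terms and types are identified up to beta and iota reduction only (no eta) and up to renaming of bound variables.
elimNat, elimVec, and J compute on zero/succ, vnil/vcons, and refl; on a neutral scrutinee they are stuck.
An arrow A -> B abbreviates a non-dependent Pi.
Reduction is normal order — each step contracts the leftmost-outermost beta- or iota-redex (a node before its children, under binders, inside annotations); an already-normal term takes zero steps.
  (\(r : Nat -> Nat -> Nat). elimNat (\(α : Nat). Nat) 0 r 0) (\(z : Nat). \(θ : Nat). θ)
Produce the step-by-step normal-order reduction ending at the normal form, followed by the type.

reduction (normal order):
  (\(r : Nat -> Nat -> Nat). elimNat (\(α : Nat). Nat) 0 r 0) (\(z : Nat). \(θ : Nat). θ)
  ~> elimNat (\(r : Nat). Nat) 0 (\(α : Nat). \(z : Nat). z) 0
  ~> 0
type:
  Nat


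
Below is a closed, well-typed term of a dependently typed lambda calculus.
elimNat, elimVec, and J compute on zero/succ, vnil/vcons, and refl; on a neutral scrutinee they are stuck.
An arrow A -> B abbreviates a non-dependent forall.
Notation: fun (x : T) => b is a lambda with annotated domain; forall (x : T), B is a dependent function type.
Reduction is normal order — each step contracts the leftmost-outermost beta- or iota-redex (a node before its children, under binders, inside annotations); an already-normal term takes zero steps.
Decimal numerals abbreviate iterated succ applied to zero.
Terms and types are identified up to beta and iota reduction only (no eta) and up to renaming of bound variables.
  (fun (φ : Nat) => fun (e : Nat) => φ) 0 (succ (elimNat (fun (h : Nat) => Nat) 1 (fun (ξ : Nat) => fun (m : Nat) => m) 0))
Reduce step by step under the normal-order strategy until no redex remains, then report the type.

normal-order reduction sequence:
  (fun (φ : Nat) => fun (e : Nat) => φ) 0 (succ (elimNat (fun (h : Nat) => Nat) 1 (fun (ξ : Nat) => fun (m : Nat) => m) 0))
  ~> (fun (φ : Nat) => 0) (succ (elimNat (fun (e : Nat) => Nat) 1 (fun (h : Nat) => fun (ξ : Nat) => ξ) 0))
  ~> 0
the term's type:
  Nat


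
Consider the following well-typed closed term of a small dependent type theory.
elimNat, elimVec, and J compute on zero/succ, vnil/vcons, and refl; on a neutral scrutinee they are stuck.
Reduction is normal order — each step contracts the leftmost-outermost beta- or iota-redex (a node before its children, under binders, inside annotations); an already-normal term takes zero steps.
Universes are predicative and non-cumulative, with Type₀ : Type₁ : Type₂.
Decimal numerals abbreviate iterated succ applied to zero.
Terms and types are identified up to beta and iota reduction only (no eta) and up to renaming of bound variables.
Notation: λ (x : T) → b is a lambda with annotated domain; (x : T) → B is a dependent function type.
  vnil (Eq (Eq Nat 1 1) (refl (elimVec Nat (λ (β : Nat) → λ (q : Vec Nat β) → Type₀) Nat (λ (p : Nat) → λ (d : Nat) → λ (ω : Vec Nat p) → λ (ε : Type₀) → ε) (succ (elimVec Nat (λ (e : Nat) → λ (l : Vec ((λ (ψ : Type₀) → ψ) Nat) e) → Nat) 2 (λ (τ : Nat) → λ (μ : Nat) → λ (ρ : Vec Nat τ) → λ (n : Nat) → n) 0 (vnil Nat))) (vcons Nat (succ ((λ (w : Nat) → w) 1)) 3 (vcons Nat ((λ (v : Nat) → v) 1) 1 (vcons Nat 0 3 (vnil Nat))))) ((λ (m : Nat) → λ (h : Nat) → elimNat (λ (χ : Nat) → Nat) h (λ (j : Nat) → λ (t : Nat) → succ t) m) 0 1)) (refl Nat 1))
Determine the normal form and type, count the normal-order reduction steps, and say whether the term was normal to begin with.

resulting normal form:
  vnil (Eq (Eq Nat 1 1) (refl Nat 1) (refl Nat 1))
the term's type:
  Vec (Eq (Eq Nat 1 1) (refl Nat 1) (refl Nat 1)) 0
normal-order step count: 19
already normal: no
first contracted redex: an elimVec iota-redex


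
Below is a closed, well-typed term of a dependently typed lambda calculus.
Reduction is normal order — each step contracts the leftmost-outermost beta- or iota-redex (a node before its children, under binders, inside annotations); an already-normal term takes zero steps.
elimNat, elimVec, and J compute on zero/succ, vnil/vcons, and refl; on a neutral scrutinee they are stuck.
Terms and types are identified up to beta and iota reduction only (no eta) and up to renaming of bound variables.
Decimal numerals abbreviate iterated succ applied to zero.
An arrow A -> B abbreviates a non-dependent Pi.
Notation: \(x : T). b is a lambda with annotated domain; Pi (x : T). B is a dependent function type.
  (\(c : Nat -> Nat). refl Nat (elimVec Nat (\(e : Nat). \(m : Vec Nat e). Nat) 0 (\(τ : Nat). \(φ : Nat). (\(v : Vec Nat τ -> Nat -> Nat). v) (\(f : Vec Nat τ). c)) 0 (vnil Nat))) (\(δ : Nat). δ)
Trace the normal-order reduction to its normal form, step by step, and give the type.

reduction (normal order):
  (\(c : Nat -> Nat). refl Nat (elimVec Nat (\(e : Nat). \(m : Vec Nat e). Nat) 0 (\(τ : Nat). \(φ : Nat). (\(v : Vec Nat τ -> Nat -> Nat). v) (\(f : Vec Nat τ). c)) 0 (vnil Nat))) (\(δ : Nat). δ)
  ~> refl Nat (elimVec Nat (\(c : Nat). \(e : Vec Nat c). Nat) 0 (\(m : Nat). \(τ : Nat). (\(φ : Vec Nat m -> Nat -> Nat). φ) (\(v : Vec Nat m). \(f : Nat). f)) 0 (vnil Nat))
  ~> refl Nat 0
type:
  Eq Nat 0 0


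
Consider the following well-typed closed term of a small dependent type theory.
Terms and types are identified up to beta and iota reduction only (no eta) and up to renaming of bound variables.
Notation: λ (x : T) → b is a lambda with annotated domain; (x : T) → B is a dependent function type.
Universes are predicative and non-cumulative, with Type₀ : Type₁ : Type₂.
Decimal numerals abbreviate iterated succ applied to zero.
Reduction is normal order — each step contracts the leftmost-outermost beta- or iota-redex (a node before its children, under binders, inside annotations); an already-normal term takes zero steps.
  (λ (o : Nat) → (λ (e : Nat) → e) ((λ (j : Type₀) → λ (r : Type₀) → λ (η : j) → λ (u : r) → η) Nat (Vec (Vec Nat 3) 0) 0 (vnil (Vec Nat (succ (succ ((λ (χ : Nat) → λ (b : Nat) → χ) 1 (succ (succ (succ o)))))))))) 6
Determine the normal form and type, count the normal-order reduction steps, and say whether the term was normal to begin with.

reduced normal form:
  0
the term's type:
  Nat
steps to reach normal form (normal order): 6
already normal: no
first contracted redex: a beta-redex


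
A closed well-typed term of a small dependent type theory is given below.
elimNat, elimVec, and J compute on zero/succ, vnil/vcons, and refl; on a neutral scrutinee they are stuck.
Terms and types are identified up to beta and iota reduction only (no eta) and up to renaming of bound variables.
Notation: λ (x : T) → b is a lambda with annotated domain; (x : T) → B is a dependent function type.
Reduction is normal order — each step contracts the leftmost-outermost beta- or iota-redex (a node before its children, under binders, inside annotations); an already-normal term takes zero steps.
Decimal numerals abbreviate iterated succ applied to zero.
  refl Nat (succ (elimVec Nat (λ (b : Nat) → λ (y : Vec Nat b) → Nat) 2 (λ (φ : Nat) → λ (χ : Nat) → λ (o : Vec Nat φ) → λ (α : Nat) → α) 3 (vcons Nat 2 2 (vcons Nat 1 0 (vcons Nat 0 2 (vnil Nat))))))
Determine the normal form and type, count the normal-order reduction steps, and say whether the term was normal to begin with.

reduced normal form:
  refl Nat 3
type:
  Eq Nat 3 3
reduction steps (normal order): 16
already normal: no
first contracted redex: an elimVec iota-redex


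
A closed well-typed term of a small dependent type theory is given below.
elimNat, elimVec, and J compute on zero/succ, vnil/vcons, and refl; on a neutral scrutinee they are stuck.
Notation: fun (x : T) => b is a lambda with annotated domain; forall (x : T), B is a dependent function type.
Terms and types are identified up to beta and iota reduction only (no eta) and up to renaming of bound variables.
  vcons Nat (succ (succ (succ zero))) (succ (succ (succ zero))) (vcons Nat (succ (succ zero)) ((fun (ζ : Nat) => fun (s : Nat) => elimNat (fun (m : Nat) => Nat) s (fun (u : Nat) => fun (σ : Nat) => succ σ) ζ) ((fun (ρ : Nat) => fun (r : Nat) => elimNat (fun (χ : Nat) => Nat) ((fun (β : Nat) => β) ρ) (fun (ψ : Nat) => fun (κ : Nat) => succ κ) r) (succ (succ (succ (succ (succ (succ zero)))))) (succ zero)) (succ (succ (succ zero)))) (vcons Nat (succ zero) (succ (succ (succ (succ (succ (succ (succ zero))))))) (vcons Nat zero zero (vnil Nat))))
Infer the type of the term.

type:
  Vec Nat (succ (succ (succ (succ zero))))


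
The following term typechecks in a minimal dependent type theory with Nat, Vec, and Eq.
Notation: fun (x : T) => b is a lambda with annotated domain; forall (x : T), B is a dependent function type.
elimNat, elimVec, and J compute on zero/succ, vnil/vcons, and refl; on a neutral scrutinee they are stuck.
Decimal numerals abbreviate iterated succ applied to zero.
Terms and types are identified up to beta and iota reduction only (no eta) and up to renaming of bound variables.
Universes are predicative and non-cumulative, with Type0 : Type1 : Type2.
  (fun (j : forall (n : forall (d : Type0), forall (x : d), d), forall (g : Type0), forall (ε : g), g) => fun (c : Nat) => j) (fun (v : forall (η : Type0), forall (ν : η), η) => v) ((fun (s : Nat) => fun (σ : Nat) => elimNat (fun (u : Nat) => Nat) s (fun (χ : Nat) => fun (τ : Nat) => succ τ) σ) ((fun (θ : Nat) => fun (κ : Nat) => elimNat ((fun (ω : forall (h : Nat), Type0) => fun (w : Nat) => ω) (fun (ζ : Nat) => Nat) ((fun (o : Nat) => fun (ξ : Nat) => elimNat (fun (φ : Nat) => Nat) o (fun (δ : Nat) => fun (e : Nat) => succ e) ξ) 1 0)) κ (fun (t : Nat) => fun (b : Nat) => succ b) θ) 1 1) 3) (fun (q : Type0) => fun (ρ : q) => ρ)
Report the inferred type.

the term's type:
  forall (j : Type0), forall (n : j), j


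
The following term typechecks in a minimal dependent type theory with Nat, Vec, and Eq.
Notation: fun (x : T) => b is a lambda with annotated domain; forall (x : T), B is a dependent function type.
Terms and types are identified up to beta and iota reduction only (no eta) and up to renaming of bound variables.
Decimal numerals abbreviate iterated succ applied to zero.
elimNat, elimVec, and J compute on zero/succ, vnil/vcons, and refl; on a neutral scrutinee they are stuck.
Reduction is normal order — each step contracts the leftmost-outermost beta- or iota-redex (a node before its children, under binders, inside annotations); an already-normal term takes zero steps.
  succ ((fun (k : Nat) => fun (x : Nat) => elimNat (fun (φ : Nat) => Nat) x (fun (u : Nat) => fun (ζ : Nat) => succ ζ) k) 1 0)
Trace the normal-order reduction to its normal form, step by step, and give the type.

normal-order reduction:
  succ ((fun (k : Nat) => fun (x : Nat) => elimNat (fun (φ : Nat) => Nat) x (fun (u : Nat) => fun (ζ : Nat) => succ ζ) k) 1 0)
  ~> succ ((fun (k : Nat) => elimNat (fun (x : Nat) => Nat) k (fun (φ : Nat) => fun (u : Nat) => succ u) 1) 0)
  ~> succ (elimNat (fun (k : Nat) => Nat) 0 (fun (x : Nat) => fun (φ : Nat) => succ φ) 1)
  ~> succ ((fun (k : Nat) => fun (x : Nat) => succ x) 0 (elimNat (fun (φ : Nat) => Nat) 0 (fun (u : Nat) => fun (ζ : Nat) => succ ζ) 0))
  ~> succ ((fun (k : Nat) => succ k) (elimNat (fun (x : Nat) => Nat) 0 (fun (φ : Nat) => fun (u : Nat) => succ u) 0))
  ~> succ (succ (elimNat (fun (k : Nat) => Nat) 0 (fun (x : Nat) => fun (φ : Nat) => succ φ) 0))
  ~> 2
type:
  Nat


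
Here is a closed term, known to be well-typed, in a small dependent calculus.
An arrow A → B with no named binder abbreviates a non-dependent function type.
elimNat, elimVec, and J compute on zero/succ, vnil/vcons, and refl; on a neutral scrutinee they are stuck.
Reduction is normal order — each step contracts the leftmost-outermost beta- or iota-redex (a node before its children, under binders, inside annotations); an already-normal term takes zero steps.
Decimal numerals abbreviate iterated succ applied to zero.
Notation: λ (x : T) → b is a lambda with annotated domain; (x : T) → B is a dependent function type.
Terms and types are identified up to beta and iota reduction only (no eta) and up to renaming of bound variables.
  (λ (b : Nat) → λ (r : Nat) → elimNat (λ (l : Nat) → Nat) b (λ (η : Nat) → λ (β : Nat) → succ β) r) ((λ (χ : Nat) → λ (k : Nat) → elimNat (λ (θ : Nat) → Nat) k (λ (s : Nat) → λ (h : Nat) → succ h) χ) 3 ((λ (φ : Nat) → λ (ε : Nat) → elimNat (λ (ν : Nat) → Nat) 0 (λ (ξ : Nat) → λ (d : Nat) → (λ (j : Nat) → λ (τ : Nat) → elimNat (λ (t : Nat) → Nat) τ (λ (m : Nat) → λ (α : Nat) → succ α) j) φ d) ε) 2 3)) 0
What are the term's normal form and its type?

resulting normal form:
  9
the term's type:
  Nat


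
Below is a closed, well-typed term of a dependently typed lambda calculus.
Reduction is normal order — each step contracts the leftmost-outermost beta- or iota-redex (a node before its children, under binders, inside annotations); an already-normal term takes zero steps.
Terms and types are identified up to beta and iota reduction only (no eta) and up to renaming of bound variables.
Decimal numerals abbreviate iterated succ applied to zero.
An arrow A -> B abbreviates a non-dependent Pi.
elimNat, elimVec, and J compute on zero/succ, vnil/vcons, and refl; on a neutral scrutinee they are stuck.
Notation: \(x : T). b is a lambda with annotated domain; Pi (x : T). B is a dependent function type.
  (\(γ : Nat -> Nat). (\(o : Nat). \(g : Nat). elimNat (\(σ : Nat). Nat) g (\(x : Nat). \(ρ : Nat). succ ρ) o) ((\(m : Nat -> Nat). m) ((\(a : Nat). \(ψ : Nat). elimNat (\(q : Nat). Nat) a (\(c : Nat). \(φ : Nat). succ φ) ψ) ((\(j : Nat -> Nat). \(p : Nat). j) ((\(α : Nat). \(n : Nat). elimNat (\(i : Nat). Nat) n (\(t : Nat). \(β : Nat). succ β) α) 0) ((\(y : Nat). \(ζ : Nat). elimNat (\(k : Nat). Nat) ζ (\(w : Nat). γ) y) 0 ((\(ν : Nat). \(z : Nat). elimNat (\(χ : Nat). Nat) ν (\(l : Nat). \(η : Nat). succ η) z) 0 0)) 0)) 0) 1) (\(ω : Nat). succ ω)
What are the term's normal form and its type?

normal form:
  1
inferred type:
  Nat
observation: reduction starts at a beta-redex, and 13 normal-order steps reach the normal form.


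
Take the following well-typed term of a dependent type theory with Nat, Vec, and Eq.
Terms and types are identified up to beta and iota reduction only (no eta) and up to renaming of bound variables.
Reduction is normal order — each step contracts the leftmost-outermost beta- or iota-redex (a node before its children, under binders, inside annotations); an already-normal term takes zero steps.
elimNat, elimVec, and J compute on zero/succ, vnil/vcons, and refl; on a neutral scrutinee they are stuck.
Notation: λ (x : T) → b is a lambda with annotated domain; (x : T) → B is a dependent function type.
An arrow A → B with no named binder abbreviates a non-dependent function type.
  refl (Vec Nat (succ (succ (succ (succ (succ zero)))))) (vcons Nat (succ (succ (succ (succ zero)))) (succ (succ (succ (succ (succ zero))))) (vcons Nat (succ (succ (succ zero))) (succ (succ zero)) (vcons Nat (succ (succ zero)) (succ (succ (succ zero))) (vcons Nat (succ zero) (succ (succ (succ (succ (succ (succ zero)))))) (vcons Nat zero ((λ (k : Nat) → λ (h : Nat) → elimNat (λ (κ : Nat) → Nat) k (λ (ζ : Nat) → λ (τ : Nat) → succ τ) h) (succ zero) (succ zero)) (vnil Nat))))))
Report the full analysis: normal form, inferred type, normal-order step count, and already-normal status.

resulting normal form:
  refl (Vec Nat (succ (succ (succ (succ (succ zero)))))) (vcons Nat (succ (succ (succ (succ zero)))) (succ (succ (succ (succ (succ zero))))) (vcons Nat (succ (succ (succ zero))) (succ (succ zero)) (vcons Nat (succ (succ zero)) (succ (succ (succ zero))) (vcons Nat (succ zero) (succ (succ (succ (succ (succ (succ zero)))))) (vcons Nat zero (succ (succ zero)) (vnil Nat))))))
inferred type:
  Eq (Vec Nat (succ (succ (succ (succ (succ zero)))))) (vcons Nat (succ (succ (succ (succ zero)))) (succ (succ (succ (succ (succ zero))))) (vcons Nat (succ (succ (succ zero))) (succ (succ zero)) (vcons Nat (succ (succ zero)) (succ (succ (succ zero))) (vcons Nat (succ zero) (succ (succ (succ (succ (succ (succ zero)))))) (vcons Nat zero (succ (succ zero)) (vnil Nat)))))) (vcons Nat (succ (succ (succ (succ zero)))) (succ (succ (succ (succ (succ zero))))) (vcons Nat (succ (succ (succ zero))) (succ (succ zero)) (vcons Nat (succ (succ zero)) (succ (succ (succ zero))) (vcons Nat (succ zero) (succ (succ (succ (succ (succ (succ zero)))))) (vcons Nat zero (succ (succ zero)) (vnil Nat))))))
reduction steps (normal order): 6
started in normal form: no
first contracted redex: a beta-redex


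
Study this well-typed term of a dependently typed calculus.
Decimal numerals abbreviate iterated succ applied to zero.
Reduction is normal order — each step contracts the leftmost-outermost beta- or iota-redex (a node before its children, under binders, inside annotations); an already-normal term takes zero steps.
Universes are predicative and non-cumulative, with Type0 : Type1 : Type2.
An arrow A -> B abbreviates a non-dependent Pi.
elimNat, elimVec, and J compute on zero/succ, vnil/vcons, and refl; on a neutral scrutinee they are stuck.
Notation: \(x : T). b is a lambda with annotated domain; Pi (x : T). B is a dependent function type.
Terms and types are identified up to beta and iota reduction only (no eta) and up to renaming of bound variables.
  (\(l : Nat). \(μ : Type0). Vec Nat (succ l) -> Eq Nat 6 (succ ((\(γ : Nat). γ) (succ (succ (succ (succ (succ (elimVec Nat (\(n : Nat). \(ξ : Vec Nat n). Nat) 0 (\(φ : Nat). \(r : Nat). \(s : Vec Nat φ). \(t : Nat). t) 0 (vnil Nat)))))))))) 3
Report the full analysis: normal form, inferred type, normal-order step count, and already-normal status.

normal form:
  \(l : Type0). Vec Nat 4 -> Eq Nat 6 6
inferred type:
  Type0 -> Type0
reduction steps (normal order): 3
already normal: no
first redex: a beta-redex


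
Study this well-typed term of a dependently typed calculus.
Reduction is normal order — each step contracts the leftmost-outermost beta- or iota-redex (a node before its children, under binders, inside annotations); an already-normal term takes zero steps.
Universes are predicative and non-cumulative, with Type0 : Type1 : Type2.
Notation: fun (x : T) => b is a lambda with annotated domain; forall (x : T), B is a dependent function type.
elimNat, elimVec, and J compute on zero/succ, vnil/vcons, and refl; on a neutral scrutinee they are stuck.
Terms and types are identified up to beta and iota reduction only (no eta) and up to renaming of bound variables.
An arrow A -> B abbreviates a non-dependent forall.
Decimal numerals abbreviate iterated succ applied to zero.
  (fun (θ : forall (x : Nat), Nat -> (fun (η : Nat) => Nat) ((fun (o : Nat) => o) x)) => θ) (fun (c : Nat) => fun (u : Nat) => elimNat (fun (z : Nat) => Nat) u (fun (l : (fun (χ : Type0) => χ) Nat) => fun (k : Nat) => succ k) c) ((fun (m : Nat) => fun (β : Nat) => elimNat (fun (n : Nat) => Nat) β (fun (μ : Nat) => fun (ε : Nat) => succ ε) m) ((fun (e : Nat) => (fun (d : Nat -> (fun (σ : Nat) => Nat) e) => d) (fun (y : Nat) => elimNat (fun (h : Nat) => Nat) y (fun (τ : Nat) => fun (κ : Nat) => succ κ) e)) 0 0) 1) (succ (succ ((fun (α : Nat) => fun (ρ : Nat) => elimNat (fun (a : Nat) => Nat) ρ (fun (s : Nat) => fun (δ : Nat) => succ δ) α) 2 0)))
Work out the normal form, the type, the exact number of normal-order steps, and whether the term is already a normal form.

reduced normal form:
  5
the term's type:
  Nat
steps to reach normal form (normal order): 24
already normal: no
first redex: a beta-redex


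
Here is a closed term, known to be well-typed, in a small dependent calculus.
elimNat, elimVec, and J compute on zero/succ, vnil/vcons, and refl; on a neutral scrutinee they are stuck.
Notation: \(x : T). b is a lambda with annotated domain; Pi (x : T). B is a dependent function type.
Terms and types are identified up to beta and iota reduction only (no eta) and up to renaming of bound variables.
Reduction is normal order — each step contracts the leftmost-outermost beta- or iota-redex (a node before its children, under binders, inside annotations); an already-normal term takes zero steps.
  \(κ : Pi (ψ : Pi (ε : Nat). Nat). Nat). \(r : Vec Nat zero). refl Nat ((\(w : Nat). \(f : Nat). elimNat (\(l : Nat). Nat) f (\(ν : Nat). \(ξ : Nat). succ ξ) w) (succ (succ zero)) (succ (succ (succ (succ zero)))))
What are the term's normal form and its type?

normal form:
  \(κ : Pi (ψ : Pi (ε : Nat). Nat). Nat). \(r : Vec Nat zero). refl Nat (succ (succ (succ (succ (succ (succ zero))))))
the term's type:
  Pi (κ : Pi (ψ : Pi (ε : Nat). Nat). Nat). Pi (r : Vec Nat zero). Eq Nat (succ (succ (succ (succ (succ (succ zero)))))) (succ (succ (succ (succ (succ (succ zero))))))
observation: 9 normal-order steps separate the term from its normal form.
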